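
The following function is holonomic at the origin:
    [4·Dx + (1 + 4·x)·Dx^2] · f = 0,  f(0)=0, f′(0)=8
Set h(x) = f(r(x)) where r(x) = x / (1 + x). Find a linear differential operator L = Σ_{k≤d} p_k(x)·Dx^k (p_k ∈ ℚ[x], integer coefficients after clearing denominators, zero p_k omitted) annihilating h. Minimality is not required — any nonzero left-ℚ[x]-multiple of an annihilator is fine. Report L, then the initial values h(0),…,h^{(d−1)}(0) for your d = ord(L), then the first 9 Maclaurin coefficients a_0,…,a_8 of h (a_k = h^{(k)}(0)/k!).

f: a_k = 0, 8, -16, 128/3, -128, 2048/5, -4096/3, 32768/7, -16384, …
Change of var in L_f (x↦r) gives L₀.
L = (6 + 10·x)·Dx + (1 + 6·x + 5·x^2)·Dx^2  (order 2).
h: a_k = 0, 8, -24, 248/3, -312, 6248/5, -5208, 156248/7, -97656, …
ICs: h(0) = 0, h′(0) = 8.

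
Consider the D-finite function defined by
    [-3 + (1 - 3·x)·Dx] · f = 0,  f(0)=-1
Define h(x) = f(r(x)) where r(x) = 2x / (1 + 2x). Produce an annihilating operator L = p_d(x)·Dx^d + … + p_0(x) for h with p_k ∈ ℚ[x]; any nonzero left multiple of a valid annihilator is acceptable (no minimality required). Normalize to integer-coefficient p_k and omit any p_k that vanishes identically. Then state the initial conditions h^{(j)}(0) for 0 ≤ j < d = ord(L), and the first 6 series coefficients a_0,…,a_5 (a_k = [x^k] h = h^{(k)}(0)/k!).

f: a_k = -1, -3, -9, -27, -81, -243, …
Substitute x→r, Dx→(1/r')Dx; clear ⇒ L₀.
L = 6 + (-1 + 2·x + 8·x^2)·Dx  (order 1).
h: a_k = -1, -6, -24, -96, -384, -1536, …
ICs: h(0) = -1.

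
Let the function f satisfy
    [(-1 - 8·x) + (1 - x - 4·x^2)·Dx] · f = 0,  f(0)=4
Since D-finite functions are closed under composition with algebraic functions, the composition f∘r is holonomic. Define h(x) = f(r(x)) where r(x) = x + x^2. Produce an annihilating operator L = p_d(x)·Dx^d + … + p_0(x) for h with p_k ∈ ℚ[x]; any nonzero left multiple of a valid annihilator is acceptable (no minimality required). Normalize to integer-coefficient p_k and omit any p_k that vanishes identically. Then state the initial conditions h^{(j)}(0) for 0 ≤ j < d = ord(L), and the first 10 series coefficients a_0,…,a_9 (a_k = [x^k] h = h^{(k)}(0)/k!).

L = (1 + 10·x + 24·x^2 + 16·x^3) + (-1 + x + 5·x^2 + 8·x^3 + 4·x^4)·Dx  (order 1).
h: a_k = 4, 4, 24, 76, 244, 832, 2756, 9172, 30584, 101820, …
ICs: h(0) = 4.

f: a_k = 4, 4, 20, 36, 116, 260, 724, 1764, 4660, 11716, …
L₀ from L_f via x↦r, Dx↦r'^{-1}Dx.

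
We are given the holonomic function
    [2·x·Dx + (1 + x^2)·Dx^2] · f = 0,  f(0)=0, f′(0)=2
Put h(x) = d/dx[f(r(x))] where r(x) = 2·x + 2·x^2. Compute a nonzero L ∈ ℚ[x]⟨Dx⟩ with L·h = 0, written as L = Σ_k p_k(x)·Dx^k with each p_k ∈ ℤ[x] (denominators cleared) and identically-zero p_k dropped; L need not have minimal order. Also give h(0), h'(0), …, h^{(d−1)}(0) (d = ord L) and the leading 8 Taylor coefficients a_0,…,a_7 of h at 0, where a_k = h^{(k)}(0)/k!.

f: a_k = 0, 2, 0, -2/3, 0, 2/5, 0, -2/7, …
Substitute x→r, Dx→(1/r')Dx; clear ⇒ L₀.
Derive L from L₀ (diff closure).
L = (-2 + 8·x + 32·x^2 + 48·x^3 + 24·x^4) + (1 + 2·x + 4·x^2 + 16·x^3 + 20·x^4 + 8·x^5)·Dx  (order 1).
h: a_k = 4, 8, -16, -64, -16, 352, 640, -1024, …
ICs: h(0) = 4.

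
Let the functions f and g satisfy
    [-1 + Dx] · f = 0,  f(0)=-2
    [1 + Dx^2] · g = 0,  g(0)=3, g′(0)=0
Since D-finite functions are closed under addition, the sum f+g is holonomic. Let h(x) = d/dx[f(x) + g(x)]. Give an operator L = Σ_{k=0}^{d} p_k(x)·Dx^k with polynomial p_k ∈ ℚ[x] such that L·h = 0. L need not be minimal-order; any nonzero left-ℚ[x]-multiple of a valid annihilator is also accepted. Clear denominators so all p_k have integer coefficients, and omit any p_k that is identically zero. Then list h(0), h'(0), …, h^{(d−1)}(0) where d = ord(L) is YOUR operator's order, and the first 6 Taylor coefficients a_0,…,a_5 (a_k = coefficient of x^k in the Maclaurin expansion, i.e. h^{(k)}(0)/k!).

f: a_k = -2, -2, -1, -1/3, -1/12, -1/60, …
g: a_k = 3, 0, -3/2, 0, 1/8, 0, …
Weyl lclm of L_f,L_g ⇒ L₀ (ord ≤ 3).
Derive L from L₀ (diff closure).
L = 1 - Dx + Dx^2 - Dx^3  (order 3).
h: a_k = -2, -5, -1, 1/6, -1/12, -1/24, …
ICs: h(0) = -2, h′(0) = -5, h′′(0) = -2.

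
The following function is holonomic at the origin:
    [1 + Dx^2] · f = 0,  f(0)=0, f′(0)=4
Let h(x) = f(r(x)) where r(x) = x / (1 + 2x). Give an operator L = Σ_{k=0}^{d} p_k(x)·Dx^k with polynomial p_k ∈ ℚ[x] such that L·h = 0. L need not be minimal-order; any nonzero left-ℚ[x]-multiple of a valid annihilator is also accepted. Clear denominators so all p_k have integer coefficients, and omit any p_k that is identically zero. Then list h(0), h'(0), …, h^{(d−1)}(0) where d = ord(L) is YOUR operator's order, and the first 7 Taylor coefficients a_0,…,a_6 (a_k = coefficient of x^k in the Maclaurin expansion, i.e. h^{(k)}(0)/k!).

f: a_k = 0, 4, 0, -2/3, 0, 1/30, 0, …
Change of var in L_f (x↦r) gives L₀.
L = 1 + (4 + 24·x + 48·x^2 + 32·x^3)·Dx + (1 + 8·x + 24·x^2 + 32·x^3 + 16·x^4)·Dx^2  (order 2).
h: a_k = 0, 4, -8, 46/3, -28, 1441/30, -75, …
ICs: h(0) = 0, h′(0) = 4.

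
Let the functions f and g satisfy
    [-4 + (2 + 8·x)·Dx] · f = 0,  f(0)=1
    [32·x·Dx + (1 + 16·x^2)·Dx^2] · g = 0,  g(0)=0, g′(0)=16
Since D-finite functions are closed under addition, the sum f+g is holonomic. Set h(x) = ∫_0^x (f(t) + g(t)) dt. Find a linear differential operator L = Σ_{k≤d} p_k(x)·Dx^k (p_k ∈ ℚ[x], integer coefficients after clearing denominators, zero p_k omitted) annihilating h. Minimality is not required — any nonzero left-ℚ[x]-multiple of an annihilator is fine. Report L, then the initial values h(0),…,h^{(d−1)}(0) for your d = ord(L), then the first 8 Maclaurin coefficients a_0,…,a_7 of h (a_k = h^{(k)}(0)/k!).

f: a_k = 1, 2, -2, 4, -10, 28, -84, 264, …
g: a_k = 0, 16, 0, -256/3, 0, 4096/5, 0, -65536/7, …
Sum ⇒ L₀ = lclm(L_f,L_g) in ℚ(x)⟨Dx⟩.
h=∫h₀ ⇒ L = L₀·Dx.
L = (-32 - 320·x + 1536·x^2 + 3072·x^3)·Dx^2 + (-22 - 128·x + 320·x^2 + 6144·x^3 + 10752·x^4)·Dx^3 + (-1 + 12·x + 96·x^2 + 384·x^3 + 1792·x^4 + 3072·x^5)·Dx^4  (order 4).
h: a_k = 0, 1, 9, -2/3, -61/3, -2, 706/5, -12, …
ICs: h(0) = 0, h′(0) = 1, h′′(0) = 18, h′′′(0) = -4.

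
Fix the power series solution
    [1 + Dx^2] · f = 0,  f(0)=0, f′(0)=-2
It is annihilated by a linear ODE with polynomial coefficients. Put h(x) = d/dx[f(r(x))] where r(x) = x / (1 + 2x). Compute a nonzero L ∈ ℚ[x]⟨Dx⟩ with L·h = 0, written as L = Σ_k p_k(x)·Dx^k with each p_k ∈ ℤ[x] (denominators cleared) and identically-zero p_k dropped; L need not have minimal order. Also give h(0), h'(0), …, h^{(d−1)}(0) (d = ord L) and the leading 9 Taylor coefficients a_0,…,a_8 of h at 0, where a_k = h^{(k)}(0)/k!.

f: a_k = 0, -2, 0, 1/3, 0, -1/60, 0, 1/2520, 0, …
L₀ from L_f via x↦r, Dx↦r'^{-1}Dx.
h₀' ⇒ L via d/dx closure of L₀.
L = (25 + 96·x + 96·x^2) + (12 + 72·x + 144·x^2 + 96·x^3)·Dx + (1 + 8·x + 24·x^2 + 32·x^3 + 16·x^4)·Dx^2  (order 2).
h: a_k = -2, 8, -23, 56, -1441/12, 225, -123479/360, 13198/45, 12104063/20160, …
ICs: h(0) = -2, h′(0) = 8.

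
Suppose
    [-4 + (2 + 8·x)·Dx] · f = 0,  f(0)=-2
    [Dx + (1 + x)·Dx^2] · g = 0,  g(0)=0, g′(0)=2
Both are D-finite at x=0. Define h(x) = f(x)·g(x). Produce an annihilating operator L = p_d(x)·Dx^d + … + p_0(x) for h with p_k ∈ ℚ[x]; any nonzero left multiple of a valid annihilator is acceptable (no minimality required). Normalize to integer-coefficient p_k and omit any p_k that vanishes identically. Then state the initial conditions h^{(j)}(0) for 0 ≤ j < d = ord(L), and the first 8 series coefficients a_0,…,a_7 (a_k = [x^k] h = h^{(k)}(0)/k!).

f: a_k = -2, -4, 4, -8, 20, -56, 168, -528, …
g: a_k = 0, 2, -1, 2/3, -1/2, 2/5, -1/3, 2/7, …
Sym-product of L_f,L_g gives L₀ (≤ ord 2).
L = (10 + 4·x) + (-3 - 12·x)·Dx + (1 + 9·x + 24·x^2 + 16·x^3)·Dx^2  (order 2).
h: a_k = 0, -4, -6, 32/3, -65/3, 778/15, -2104/15, 43228/105, …
ICs: h(0) = 0, h′(0) = -4.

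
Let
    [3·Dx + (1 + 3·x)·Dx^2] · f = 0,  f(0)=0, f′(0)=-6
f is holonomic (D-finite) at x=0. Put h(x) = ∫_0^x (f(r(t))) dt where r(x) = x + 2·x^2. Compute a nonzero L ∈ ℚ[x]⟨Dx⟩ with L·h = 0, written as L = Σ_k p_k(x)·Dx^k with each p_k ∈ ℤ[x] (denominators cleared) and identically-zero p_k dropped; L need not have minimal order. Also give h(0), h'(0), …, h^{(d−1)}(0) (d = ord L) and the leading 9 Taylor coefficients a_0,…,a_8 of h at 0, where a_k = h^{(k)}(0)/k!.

L = (-1 + 12·x + 24·x^2)·Dx^2 + (1 + 7·x + 18·x^2 + 24·x^3)·Dx^3  (order 3).
h: a_k = 0, 0, -3, -1, 9/2, -63/10, 9/5, 99/7, -1053/28, …
ICs: h(0) = 0, h′(0) = 0, h′′(0) = -6.

f: a_k = 0, -6, 9, -18, 81/2, -486/5, 243, -4374/7, 6561/4, …
Change of var in L_f (x↦r) gives L₀.
Integrate: L := L₀·Dx.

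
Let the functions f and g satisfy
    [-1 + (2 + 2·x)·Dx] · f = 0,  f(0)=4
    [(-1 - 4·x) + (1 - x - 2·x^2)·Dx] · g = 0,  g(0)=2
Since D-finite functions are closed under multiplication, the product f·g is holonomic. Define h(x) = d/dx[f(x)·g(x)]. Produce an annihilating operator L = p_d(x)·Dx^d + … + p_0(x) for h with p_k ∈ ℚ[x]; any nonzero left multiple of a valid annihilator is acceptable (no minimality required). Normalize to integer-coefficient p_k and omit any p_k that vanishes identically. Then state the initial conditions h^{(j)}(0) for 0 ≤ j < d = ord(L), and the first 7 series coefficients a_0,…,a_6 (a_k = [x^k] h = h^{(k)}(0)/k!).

f: a_k = 4, 2, -1/2, 1/4, -5/32, 7/64, -21/256, …
g: a_k = 2, 2, 6, 10, 22, 42, 86, …
h₀=f·g: eliminate ⇒ L₀, order ≤ 1·1.
Derive L from L₀ (diff closure).
L = (9 + 20·x + 20·x^2) + (-2 - 2·x + 8·x^2 + 8·x^3)·Dx  (order 1).
h: a_k = 12, 54, 309/2, 1683/4, 33345/32, 160749/64, 1497321/256, …
ICs: h(0) = 12.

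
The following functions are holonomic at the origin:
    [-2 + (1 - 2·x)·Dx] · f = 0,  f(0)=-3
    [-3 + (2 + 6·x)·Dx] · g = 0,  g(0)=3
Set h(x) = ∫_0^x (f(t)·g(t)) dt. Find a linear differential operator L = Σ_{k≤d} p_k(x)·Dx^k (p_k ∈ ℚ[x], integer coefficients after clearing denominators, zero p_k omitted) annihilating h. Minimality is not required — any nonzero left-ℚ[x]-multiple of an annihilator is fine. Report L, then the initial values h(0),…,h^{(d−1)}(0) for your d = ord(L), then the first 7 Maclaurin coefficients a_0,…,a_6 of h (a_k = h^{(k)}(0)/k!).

f: a_k = -3, -6, -12, -24, -48, -96, -192, …
g: a_k = 3, 9/2, -27/8, 81/16, -1215/128, 5103/256, -45927/1024, …
f·g: L₀ = L_f ⊗_s L_g, ord ≤ 1·1.
h=∫h₀ ⇒ L = L₀·Dx.
L = (7 + 6·x)·Dx + (-2 - 2·x + 12·x^2)·Dx^2  (order 2).
h: a_k = 0, -9, -63/4, -141/8, -1935/64, -5463/128, -41523/512, …
ICs: h(0) = 0, h′(0) = -9.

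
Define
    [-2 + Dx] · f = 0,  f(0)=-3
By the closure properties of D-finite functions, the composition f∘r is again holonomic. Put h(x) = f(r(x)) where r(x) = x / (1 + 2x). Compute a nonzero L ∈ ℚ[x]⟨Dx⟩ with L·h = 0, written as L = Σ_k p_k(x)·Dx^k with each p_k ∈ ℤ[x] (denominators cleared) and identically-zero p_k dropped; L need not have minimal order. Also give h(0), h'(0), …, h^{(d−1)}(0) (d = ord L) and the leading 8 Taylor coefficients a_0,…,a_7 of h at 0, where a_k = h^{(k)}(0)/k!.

f: a_k = -3, -6, -6, -4, -2, -4/5, -4/15, -8/105, …
Change of var in L_f (x↦r) gives L₀.
L = -2 + (1 + 4·x + 4·x^2)·Dx  (order 1).
h: a_k = -3, -6, 6, -4, -2, 76/5, -604/15, 8728/105, …
ICs: h(0) = -3.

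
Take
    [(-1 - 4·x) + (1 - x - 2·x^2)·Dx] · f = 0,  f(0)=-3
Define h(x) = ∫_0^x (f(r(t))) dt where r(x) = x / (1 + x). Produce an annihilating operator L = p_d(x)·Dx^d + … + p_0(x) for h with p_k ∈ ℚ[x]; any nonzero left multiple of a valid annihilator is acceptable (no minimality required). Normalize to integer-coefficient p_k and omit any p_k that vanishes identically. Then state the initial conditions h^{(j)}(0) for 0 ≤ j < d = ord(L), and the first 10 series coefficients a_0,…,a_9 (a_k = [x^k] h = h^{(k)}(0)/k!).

L = (1 + 5·x)·Dx + (-1 - 2·x + x^2 + 2·x^3)·Dx^2  (order 2).
h: a_k = 0, -3, -3/2, -2, 0, -12/5, 2, -36/7, 15/2, -44/3, …
ICs: h(0) = 0, h′(0) = -3.

f: a_k = -3, -3, -9, -15, -33, -63, -129, -255, -513, -1023, …
Substitute x→r, Dx→(1/r')Dx; clear ⇒ L₀.
h=∫₀ˣh₀: take L = L₀·Dx.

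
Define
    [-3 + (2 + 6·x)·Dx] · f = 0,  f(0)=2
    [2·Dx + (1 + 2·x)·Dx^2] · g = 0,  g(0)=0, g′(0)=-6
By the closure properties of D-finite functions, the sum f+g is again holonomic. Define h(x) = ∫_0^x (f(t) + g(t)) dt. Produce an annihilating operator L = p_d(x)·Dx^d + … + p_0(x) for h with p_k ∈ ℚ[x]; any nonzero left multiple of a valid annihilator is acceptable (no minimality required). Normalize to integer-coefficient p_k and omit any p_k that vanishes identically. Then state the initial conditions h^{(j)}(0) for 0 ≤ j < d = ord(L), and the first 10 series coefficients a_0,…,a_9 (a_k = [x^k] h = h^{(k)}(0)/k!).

L = (-6 + 36·x)·Dx^2 + (5 + 84·x + 180·x^2)·Dx^3 + (2 + 22·x + 72·x^2 + 72·x^3)·Dx^4  (order 4).
h: a_k = 0, 2, -3/2, 5/4, -37/32, 363/320, -1261/1280, 1075/3584, 111981/57344, -413935/49152, …
ICs: h(0) = 0, h′(0) = 2, h′′(0) = -3, h′′′(0) = 15/2.

f: a_k = 2, 3, -9/4, 27/8, -405/64, 1701/128, -15309/512, 72171/1024, -2814669/16384, 14073345/32768, …
g: a_k = 0, -6, 6, -8, 12, -96/5, 32, -384/7, 96, -512/3, …
Weyl lclm of L_f,L_g ⇒ L₀ (ord ≤ 3).
h=∫₀ˣh₀: take L = L₀·Dx.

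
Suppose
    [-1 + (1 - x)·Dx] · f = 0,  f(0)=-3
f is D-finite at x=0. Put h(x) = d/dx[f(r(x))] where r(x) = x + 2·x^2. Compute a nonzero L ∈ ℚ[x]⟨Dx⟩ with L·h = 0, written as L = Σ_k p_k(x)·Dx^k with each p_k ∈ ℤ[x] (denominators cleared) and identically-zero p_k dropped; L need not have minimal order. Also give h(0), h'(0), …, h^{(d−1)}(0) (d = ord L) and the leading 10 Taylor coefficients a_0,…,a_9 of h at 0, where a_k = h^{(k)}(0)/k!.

f: a_k = -3, -3, -3, -3, -3, -3, -3, -3, -3, -3, …
L₀ from L_f via x↦r, Dx↦r'^{-1}Dx.
Differentiate: ansatz ord ≤ ord L₀ ⇒ L.
L = (6 + 12·x + 24·x^2) + (-1 - 3·x + 6·x^2 + 8·x^3)·Dx  (order 1).
h: a_k = -3, -18, -45, -132, -315, -774, -1785, -4104, -9207, -20490, …
ICs: h(0) = -3.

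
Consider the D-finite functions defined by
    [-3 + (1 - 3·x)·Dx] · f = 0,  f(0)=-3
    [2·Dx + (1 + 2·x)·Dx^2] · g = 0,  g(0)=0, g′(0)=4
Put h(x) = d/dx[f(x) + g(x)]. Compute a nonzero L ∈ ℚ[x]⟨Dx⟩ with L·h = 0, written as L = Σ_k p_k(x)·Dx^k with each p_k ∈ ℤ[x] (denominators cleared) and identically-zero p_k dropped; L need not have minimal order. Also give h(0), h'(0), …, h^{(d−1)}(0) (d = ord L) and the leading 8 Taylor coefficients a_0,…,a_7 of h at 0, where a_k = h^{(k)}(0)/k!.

L = (78 + 36·x) + (23 + 132·x + 72·x^2)·Dx + (-4 + x + 27·x^2 + 18·x^3)·Dx^2  (order 2).
h: a_k = -5, -62, -227, -1004, -3581, -13250, -45671, -157976, …
ICs: h(0) = -5, h′(0) = -62.

f: a_k = -3, -9, -27, -81, -243, -729, -2187, -6561, …
g: a_k = 0, 4, -4, 16/3, -8, 64/5, -64/3, 256/7, …
f+g: L₀ = lclm(L_f,L_g), ord ≤ 1+2.
h₀' ⇒ L via d/dx closure of L₀.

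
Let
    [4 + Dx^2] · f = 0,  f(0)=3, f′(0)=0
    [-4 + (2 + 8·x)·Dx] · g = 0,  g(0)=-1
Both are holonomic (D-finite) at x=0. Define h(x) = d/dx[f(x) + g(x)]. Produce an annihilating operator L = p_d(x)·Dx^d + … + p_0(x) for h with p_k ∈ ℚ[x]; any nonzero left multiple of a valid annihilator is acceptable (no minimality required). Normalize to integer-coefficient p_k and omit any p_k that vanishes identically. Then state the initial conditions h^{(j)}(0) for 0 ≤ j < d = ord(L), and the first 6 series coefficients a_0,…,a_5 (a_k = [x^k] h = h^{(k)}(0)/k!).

L = (-32 - 16·x - 32·x^2) + (-4 - 24·x - 48·x^2 - 64·x^3)·Dx + (-8 - 4·x - 8·x^2)·Dx^2 + (-1 - 6·x - 12·x^2 - 16·x^3)·Dx^3  (order 3).
h: a_k = -2, -8, -12, 48, -140, 2512/5, …
ICs: h(0) = -2, h′(0) = -8, h′′(0) = -24.

f: a_k = 3, 0, -6, 0, 2, 0, …
g: a_k = -1, -2, 2, -4, 10, -28, …
L₀ := lclm(L_f,L_g); ord L₀ ≤ 2+1.
h₀' ⇒ L via d/dx closure of L₀.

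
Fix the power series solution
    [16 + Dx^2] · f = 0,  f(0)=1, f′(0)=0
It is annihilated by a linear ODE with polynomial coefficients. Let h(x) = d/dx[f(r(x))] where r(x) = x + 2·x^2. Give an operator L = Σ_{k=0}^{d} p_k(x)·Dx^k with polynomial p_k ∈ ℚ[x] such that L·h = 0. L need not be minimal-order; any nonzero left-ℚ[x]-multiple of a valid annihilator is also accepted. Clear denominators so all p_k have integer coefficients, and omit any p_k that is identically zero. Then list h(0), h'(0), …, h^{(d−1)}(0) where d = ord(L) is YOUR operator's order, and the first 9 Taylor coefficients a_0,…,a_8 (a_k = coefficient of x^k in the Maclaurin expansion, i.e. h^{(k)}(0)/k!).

L = (64 + 256·x + 1536·x^2 + 4096·x^3 + 4096·x^4) + (-12 - 48·x)·Dx + (1 + 8·x + 16·x^2)·Dx^2  (order 2).
h: a_k = 0, -16, -96, -256/3, 1280/3, 22528/15, 28672/15, -425984/315, -278528/35, …
ICs: h(0) = 0, h′(0) = -16.

f: a_k = 1, 0, -8, 0, 32/3, 0, -256/45, 0, 512/315, …
L₀ from L_f via x↦r, Dx↦r'^{-1}Dx.
Derive L from L₀ (diff closure).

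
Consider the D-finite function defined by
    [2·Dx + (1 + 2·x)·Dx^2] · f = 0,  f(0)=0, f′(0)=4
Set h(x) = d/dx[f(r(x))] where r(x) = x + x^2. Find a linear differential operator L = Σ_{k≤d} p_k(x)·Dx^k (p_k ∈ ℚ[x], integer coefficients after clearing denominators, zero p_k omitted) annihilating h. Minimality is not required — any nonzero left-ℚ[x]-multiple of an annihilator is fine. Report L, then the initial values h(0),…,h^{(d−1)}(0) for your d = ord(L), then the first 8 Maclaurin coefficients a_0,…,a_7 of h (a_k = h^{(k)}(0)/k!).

f: a_k = 0, 4, -4, 16/3, -8, 64/5, -64/3, 256/7, …
Substitute x→r, Dx→(1/r')Dx; clear ⇒ L₀.
Differentiate: ansatz ord ≤ ord L₀ ⇒ L.
L = (4·x + 4·x^2) + (1 + 4·x + 6·x^2 + 4·x^3)·Dx  (order 1).
h: a_k = 4, 0, -8, 16, -16, 0, 32, -64, …
ICs: h(0) = 4.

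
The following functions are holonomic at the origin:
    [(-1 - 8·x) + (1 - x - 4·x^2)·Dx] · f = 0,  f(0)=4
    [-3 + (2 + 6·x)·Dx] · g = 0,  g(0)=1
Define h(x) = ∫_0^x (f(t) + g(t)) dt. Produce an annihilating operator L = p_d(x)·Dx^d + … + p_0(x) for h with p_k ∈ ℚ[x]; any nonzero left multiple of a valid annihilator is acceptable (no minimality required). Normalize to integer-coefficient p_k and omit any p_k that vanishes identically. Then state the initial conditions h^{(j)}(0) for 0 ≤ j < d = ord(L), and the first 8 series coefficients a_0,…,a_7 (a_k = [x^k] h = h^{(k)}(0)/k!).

f: a_k = 4, 4, 20, 36, 116, 260, 724, 1764, …
g: a_k = 1, 3/2, -9/8, 27/16, -405/128, 1701/256, -15309/1024, 72171/2048, …
L₀ := lclm(L_f,L_g); ord L₀ ≤ 1+1.
Integrate: L := L₀·Dx.
L = (-69 - 387·x - 900·x^2 - 1440·x^3)·Dx + (49 + 318·x + 1257·x^2 + 3240·x^3 + 3600·x^4)·Dx^2 + (2 - 46·x - 234·x^2 + 86·x^3 + 1440·x^4 + 1440·x^5)·Dx^3  (order 3).
h: a_k = 0, 5, 11/4, 151/24, 603/64, 14443/640, 68261/1536, 726067/7168, …
ICs: h(0) = 0, h′(0) = 5, h′′(0) = 11/2.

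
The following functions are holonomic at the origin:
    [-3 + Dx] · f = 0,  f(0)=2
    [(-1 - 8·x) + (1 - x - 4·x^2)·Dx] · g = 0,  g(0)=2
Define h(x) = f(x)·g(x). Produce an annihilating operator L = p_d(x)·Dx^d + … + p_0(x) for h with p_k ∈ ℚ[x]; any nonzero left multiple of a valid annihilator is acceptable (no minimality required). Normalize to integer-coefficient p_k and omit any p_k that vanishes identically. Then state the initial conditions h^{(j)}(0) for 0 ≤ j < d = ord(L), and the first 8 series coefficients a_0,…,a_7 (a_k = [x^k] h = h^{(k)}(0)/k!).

f: a_k = 2, 6, 9, 9, 27/4, 81/20, 81/40, 243/280, …
g: a_k = 2, 2, 10, 18, 58, 130, 362, 882, …
L₀ := L_f ⊗_s L_g (sym. prod.), ord ≤ 1.
L = (4 + 5·x - 12·x^2) + (-1 + x + 4·x^2)·Dx  (order 1).
h: a_k = 4, 16, 50, 132, 691/2, 4408/5, 45353/20, 81141/14, …
ICs: h(0) = 4.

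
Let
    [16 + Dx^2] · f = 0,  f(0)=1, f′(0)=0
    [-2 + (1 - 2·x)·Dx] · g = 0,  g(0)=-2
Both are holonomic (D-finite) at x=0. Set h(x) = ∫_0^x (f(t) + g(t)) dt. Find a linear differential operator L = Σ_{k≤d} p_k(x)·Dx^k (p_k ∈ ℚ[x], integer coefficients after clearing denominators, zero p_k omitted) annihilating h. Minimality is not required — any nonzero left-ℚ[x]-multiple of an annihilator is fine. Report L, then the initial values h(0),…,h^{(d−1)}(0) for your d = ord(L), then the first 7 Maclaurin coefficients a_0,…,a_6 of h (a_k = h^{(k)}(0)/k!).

L = (-160 + 256·x - 256·x^2)·Dx + (48 - 224·x + 384·x^2 - 256·x^3)·Dx^2 + (-10 + 16·x - 16·x^2)·Dx^3 + (3 - 14·x + 24·x^2 - 16·x^3)·Dx^4  (order 4).
h: a_k = 0, -1, -2, -16/3, -4, -64/15, -32/3, …
ICs: h(0) = 0, h′(0) = -1, h′′(0) = -4, h′′′(0) = -32.

f: a_k = 1, 0, -8, 0, 32/3, 0, -256/45, …
g: a_k = -2, -4, -8, -16, -32, -64, -128, …
Sum ⇒ L₀ = lclm(L_f,L_g) in ℚ(x)⟨Dx⟩.
h=∫h₀ ⇒ L = L₀·Dx.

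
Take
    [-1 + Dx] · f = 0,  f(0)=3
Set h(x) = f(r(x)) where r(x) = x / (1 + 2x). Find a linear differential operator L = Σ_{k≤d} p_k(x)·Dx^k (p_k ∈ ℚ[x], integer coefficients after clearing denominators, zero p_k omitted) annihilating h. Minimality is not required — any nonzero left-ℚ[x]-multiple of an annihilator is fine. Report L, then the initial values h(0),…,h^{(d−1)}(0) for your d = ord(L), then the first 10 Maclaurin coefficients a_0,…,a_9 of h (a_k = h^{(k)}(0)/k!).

L = -1 + (1 + 4·x + 4·x^2)·Dx  (order 1).
h: a_k = 3, 3, -9/2, 13/2, -71/8, 441/40, -2699/240, 9157/1680, 68731/4480, -8443151/120960, …
ICs: h(0) = 3.

f: a_k = 3, 3, 3/2, 1/2, 1/8, 1/40, 1/240, 1/1680, 1/13440, 1/120960, …
Substitute x→r, Dx→(1/r')Dx; clear ⇒ L₀.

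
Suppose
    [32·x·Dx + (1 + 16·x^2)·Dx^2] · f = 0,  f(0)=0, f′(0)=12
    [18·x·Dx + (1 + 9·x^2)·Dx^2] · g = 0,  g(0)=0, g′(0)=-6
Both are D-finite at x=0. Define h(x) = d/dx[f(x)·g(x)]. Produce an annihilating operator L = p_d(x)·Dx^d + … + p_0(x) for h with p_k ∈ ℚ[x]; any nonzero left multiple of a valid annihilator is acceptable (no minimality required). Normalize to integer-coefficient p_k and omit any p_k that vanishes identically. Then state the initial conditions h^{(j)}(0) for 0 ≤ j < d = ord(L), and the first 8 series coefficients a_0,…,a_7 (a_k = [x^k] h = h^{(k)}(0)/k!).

f: a_k = 0, 12, 0, -64, 0, 3072/5, 0, -49152/7, …
g: a_k = 0, -6, 0, 18, 0, -486/5, 0, 4374/7, …
Sym-product of L_f,L_g gives L₀ (≤ ord 4).
h=h₀': d/dx-closure on L₀ ⇒ L.
L = (-3456·x - 144000·x^3 - 1327104·x^5 + 4147200·x^7 + 71663616·x^9) + (-100 - 11532·x^2 - 259200·x^4 - 1161216·x^6 + 14515200·x^8 + 107495424·x^10)·Dx + (-200·x - 7880·x^3 - 86400·x^5 + 194112·x^7 + 8294400·x^9 + 35831808·x^11)·Dx^2 + (-1 - 50·x^2 - 769·x^4 + 110736·x^8 + 1036800·x^10 + 2985984·x^12)·Dx^3  (order 3).
h: a_k = 0, -144, 0, 2400, 0, -180144/5, 0, 3746880/7, …
ICs: h(0) = 0, h′(0) = -144, h′′(0) = 0.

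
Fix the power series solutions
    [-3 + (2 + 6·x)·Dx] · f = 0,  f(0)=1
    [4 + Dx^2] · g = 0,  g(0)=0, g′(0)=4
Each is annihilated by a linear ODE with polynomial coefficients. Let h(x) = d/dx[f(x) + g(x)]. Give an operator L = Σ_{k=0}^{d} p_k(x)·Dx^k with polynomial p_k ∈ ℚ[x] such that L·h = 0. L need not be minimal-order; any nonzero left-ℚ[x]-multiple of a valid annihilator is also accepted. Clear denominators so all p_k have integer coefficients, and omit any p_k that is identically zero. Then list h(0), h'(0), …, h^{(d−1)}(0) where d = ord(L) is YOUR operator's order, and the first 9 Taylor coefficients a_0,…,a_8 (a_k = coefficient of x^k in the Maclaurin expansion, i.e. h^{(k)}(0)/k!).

f: a_k = 1, 3/2, -9/8, 27/16, -405/128, 1701/256, -15309/1024, 72171/2048, -2814669/32768, …
g: a_k = 0, 4, 0, -8/3, 0, 8/15, 0, -16/315, 0, …
h₀=f+g: left-lcm gives L₀, ord ≤ 3.
h₀' ⇒ L via d/dx closure of L₀.
L = (-1812 - 1152·x - 1728·x^2) + (-344 - 1800·x - 3456·x^2 - 3456·x^3)·Dx + (-453 - 288·x - 432·x^2)·Dx^2 + (-86 - 450·x - 864·x^2 - 864·x^3)·Dx^3  (order 3).
h: a_k = 11/2, -9/4, -47/16, -405/32, 27563/768, -45927/512, 22701097/92160, -2814669/4096, 39898457363/20643840, …
ICs: h(0) = 11/2, h′(0) = -9/4, h′′(0) = -47/8.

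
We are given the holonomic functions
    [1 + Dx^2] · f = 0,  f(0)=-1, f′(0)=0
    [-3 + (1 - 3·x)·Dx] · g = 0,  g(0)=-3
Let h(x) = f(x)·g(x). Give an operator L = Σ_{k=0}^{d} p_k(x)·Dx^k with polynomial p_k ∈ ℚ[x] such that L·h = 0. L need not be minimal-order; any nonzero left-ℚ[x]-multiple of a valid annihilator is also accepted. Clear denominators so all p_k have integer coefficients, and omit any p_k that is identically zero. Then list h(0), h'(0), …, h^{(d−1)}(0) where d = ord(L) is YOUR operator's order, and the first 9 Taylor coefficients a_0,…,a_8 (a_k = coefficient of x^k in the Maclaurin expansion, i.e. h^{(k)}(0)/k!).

L = (-1 + 3·x) + 6·Dx + (-1 + 3·x)·Dx^2  (order 2).
h: a_k = 3, 9, 51/2, 153/2, 1837/8, 5511/8, 495989/240, 495989/80, 249978457/13440, …
ICs: h(0) = 3, h′(0) = 9.

f: a_k = -1, 0, 1/2, 0, -1/24, 0, 1/720, 0, -1/40320, …
g: a_k = -3, -9, -27, -81, -243, -729, -2187, -6561, -19683, …
Product ⇒ symmetric product L₀, ord ≤ 2.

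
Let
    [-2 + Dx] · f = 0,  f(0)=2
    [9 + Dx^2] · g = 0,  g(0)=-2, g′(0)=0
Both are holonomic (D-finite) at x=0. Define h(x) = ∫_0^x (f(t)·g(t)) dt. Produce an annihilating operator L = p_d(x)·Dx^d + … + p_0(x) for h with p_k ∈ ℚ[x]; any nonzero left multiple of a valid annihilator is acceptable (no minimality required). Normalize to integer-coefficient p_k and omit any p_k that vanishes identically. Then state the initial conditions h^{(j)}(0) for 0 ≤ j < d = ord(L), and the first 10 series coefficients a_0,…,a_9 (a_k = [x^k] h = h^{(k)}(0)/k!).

L = 13·Dx - 4·Dx^2 + Dx^3  (order 3).
h: a_k = 0, -4, -4, 10/3, 23/3, 119/30, -61/90, -407/252, -3277/5040, 239/90720, …
ICs: h(0) = 0, h′(0) = -4, h′′(0) = -8.

f: a_k = 2, 4, 4, 8/3, 4/3, 8/15, 8/45, 16/315, 4/315, 8/2835, …
g: a_k = -2, 0, 9, 0, -27/4, 0, 81/40, 0, -729/2240, 0, …
L₀ := L_f ⊗_s L_g (sym. prod.), ord ≤ 2.
h=∫h₀ ⇒ L = L₀·Dx.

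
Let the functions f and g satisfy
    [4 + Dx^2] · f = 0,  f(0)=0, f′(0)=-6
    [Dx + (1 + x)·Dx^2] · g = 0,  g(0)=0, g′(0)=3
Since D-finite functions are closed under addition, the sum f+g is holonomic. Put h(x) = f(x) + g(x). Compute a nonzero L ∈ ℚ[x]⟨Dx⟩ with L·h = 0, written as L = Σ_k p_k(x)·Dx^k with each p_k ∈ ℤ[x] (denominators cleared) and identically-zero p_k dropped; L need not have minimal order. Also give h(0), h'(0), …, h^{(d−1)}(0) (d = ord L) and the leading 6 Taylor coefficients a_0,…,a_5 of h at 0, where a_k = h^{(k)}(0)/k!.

f: a_k = 0, -6, 0, 4, 0, -4/5, …
g: a_k = 0, 3, -3/2, 1, -3/4, 3/5, …
L₀ := lclm(L_f,L_g); ord L₀ ≤ 2+2.
L = (20 + 16·x + 8·x^2)·Dx + (12 + 28·x + 24·x^2 + 8·x^3)·Dx^2 + (5 + 4·x + 2·x^2)·Dx^3 + (3 + 7·x + 6·x^2 + 2·x^3)·Dx^4  (order 4).
h: a_k = 0, -3, -3/2, 5, -3/4, -1/5, …
ICs: h(0) = 0, h′(0) = -3, h′′(0) = -3, h′′′(0) = 30.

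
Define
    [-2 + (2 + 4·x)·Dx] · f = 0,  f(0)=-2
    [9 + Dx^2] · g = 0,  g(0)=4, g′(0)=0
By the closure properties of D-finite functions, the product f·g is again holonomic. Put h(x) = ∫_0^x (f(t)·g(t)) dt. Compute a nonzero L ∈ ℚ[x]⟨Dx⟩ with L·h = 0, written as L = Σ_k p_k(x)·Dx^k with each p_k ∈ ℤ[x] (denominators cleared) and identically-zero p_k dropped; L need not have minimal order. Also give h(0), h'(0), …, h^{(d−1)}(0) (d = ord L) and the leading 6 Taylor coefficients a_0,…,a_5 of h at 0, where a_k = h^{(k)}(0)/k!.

f: a_k = -2, -2, 1, -1, 5/4, -7/4, …
g: a_k = 4, 0, -18, 0, 27/2, 0, …
f·g: L₀ = L_f ⊗_s L_g, ord ≤ 1·2.
h=∫₀ˣh₀: take L = L₀·Dx.
L = (12 + 36·x + 36·x^2)·Dx + (-2 - 4·x)·Dx^2 + (1 + 4·x + 4·x^2)·Dx^3  (order 3).
h: a_k = 0, -8, -4, 40/3, 8, -8, …
ICs: h(0) = 0, h′(0) = -8, h′′(0) = -8.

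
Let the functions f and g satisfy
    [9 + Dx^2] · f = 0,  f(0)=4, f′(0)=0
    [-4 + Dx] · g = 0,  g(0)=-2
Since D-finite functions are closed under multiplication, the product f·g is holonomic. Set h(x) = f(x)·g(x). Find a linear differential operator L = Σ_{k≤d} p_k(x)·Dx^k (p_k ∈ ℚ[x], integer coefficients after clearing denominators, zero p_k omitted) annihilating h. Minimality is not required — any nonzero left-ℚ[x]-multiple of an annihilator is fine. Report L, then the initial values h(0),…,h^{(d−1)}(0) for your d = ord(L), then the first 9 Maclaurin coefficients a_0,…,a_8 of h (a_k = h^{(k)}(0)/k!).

f: a_k = 4, 0, -18, 0, 27/2, 0, -81/20, 0, 729/1120, …
g: a_k = -2, -8, -16, -64/3, -64/3, -256/15, -512/45, -2048/315, -1024/315, …
L₀ := L_f ⊗_s L_g (sym. prod.), ord ≤ 2.
L = 25 - 8·Dx + Dx^2  (order 2).
h: a_k = -8, -32, -28, 176/3, 527/3, 3116/15, 11753/90, 8062/315, -164833/5040, …
ICs: h(0) = -8, h′(0) = -32.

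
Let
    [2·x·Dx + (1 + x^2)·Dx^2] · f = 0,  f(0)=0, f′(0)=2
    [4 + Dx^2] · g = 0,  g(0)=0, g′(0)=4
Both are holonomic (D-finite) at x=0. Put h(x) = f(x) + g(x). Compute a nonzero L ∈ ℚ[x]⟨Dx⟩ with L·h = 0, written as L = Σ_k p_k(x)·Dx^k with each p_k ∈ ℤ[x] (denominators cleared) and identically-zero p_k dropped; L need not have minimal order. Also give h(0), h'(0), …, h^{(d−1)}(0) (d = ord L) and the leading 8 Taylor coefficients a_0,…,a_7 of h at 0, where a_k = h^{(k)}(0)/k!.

f: a_k = 0, 2, 0, -2/3, 0, 2/5, 0, -2/7, …
g: a_k = 0, 4, 0, -8/3, 0, 8/15, 0, -16/315, …
Sum ⇒ L₀ = lclm(L_f,L_g) in ℚ(x)⟨Dx⟩.
L = (-32·x + 80·x^3 + 16·x^5)·Dx + (4 + 32·x^2 + 36·x^4 + 8·x^6)·Dx^2 + (-8·x + 20·x^3 + 4·x^5)·Dx^3 + (1 + 8·x^2 + 9·x^4 + 2·x^6)·Dx^4  (order 4).
h: a_k = 0, 6, 0, -10/3, 0, 14/15, 0, -106/315, …
ICs: h(0) = 0, h′(0) = 6, h′′(0) = 0, h′′′(0) = -20.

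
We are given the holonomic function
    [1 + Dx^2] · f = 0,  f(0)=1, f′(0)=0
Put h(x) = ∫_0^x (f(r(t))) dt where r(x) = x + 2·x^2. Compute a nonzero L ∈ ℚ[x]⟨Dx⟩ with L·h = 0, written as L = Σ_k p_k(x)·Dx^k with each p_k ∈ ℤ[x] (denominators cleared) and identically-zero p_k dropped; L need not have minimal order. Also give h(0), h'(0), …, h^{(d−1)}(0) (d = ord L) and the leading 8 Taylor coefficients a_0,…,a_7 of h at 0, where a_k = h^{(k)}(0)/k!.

L = (1 + 12·x + 48·x^2 + 64·x^3)·Dx - 4·Dx^2 + (1 + 4·x)·Dx^3  (order 3).
h: a_k = 0, 1, 0, -1/6, -1/2, -47/120, 1/18, 719/5040, …
ICs: h(0) = 0, h′(0) = 1, h′′(0) = 0.

f: a_k = 1, 0, -1/2, 0, 1/24, 0, -1/720, 0, …
Substitute x→r, Dx→(1/r')Dx; clear ⇒ L₀.
h=∫₀ˣh₀: take L = L₀·Dx.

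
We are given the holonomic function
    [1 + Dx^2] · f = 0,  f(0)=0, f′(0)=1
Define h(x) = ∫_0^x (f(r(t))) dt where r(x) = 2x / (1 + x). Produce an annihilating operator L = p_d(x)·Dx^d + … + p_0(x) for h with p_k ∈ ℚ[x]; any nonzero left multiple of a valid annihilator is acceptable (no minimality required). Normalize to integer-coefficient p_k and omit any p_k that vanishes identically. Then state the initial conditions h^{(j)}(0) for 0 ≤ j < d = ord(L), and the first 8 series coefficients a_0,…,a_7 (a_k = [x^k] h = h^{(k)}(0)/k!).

f: a_k = 0, 1, 0, -1/6, 0, 1/120, 0, -1/5040, …
Change of var in L_f (x↦r) gives L₀.
Integrate: L := L₀·Dx.
L = 4·Dx + (2 + 6·x + 6·x^2 + 2·x^3)·Dx^2 + (1 + 4·x + 6·x^2 + 4·x^3 + x^4)·Dx^3  (order 3).
h: a_k = 0, 0, 1, -2/3, 1/6, 2/5, -43/45, 10/7, …
ICs: h(0) = 0, h′(0) = 0, h′′(0) = 2.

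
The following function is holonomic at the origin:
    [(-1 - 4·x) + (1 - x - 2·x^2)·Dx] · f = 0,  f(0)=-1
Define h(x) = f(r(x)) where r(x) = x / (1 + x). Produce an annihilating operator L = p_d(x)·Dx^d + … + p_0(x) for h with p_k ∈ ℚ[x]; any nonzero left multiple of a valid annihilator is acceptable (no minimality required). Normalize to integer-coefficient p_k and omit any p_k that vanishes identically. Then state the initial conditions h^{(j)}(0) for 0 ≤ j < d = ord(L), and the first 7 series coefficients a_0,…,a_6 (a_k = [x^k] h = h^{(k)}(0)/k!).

f: a_k = -1, -1, -3, -5, -11, -21, -43, …
h₀=f(r): pull back L_f along r ⇒ L₀.
L = (1 + 5·x) + (-1 - 2·x + x^2 + 2·x^3)·Dx  (order 1).
h: a_k = -1, -1, -2, 0, -4, 4, -12, …
ICs: h(0) = -1.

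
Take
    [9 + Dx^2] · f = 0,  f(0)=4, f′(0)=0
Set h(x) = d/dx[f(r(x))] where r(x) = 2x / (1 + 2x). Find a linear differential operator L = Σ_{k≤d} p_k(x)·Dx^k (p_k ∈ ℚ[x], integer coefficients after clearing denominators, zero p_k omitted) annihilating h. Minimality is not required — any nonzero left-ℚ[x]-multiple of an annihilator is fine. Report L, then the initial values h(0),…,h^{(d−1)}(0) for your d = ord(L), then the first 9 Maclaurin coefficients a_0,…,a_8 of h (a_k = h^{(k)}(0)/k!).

L = (60 + 96·x + 96·x^2) + (12 + 72·x + 144·x^2 + 96·x^3)·Dx + (1 + 8·x + 24·x^2 + 32·x^3 + 16·x^4)·Dx^2  (order 2).
h: a_k = 0, -144, 864, -2592, 2880, 78624/5, -616896/5, 18787392/35, -62964864/35, …
ICs: h(0) = 0, h′(0) = -144.

f: a_k = 4, 0, -18, 0, 27/2, 0, -81/20, 0, 729/1120, …
L₀ from L_f via x↦r, Dx↦r'^{-1}Dx.
Derive L from L₀ (diff closure).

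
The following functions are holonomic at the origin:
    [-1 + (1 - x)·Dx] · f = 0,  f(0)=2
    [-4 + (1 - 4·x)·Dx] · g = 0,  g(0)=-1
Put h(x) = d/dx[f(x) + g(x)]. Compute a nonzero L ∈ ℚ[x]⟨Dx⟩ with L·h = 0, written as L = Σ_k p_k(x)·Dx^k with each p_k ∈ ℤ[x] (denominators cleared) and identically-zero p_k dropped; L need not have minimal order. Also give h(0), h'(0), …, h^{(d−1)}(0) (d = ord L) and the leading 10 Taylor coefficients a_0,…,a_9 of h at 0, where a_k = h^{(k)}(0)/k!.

f: a_k = 2, 2, 2, 2, 2, 2, 2, 2, 2, 2, …
g: a_k = -1, -4, -16, -64, -256, -1024, -4096, -16384, -65536, -262144, …
Sum ⇒ L₀ = lclm(L_f,L_g) in ℚ(x)⟨Dx⟩.
Differentiate: ansatz ord ≤ ord L₀ ⇒ L.
L = 24 + (-15 + 24·x)·Dx + (1 - 5·x + 4·x^2)·Dx^2  (order 2).
h: a_k = -2, -28, -186, -1016, -5110, -24564, -114674, -524272, -2359278, -10485740, …
ICs: h(0) = -2, h′(0) = -28.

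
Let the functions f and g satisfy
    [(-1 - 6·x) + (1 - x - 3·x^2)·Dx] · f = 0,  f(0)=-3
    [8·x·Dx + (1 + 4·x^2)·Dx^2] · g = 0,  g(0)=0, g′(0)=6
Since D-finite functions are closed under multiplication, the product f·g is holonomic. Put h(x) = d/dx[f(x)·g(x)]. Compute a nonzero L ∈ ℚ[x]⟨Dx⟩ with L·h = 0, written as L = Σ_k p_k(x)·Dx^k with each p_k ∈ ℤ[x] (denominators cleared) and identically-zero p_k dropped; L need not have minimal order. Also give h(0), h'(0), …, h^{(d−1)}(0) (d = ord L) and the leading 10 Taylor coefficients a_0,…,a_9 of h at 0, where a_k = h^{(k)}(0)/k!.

f: a_k = -3, -3, -12, -21, -57, -120, -291, -651, -1524, -3477, …
g: a_k = 0, 6, 0, -8, 0, 96/5, 0, -384/7, 0, 512/3, …
Product ⇒ symmetric product L₀, ord ≤ 2.
Differentiate: ansatz ord ≤ ord L₀ ⇒ L.
L = (22 + 1032·x^2 + 1152·x^3 + 5184·x^4) + (13 + 86·x + 132·x^2 + 600·x^3 + 1152·x^4 + 3456·x^5)·Dx + (-3 - x - 35·x^2 + 44·x^3 + 16·x^4 + 192·x^5 + 432·x^6)·Dx^2  (order 2).
h: a_k = -18, -36, -144, -408, -1518, -18288/5, -47454/5, -891696/35, -2445696/35, -173180, …
ICs: h(0) = -18, h′(0) = -36.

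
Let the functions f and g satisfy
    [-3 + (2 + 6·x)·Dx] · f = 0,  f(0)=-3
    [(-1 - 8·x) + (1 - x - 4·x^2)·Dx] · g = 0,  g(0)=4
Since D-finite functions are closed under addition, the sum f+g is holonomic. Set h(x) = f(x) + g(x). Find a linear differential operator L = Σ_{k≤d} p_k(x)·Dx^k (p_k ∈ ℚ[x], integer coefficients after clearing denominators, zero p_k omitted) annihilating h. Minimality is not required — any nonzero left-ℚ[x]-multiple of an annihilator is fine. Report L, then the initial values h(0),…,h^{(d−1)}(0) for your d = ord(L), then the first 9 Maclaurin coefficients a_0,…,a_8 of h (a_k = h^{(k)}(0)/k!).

L = (69 + 387·x + 900·x^2 + 1440·x^3) + (-49 - 318·x - 1257·x^2 - 3240·x^3 - 3600·x^4)·Dx + (-2 + 46·x + 234·x^2 - 86·x^3 - 1440·x^4 - 1440·x^5)·Dx^2  (order 2).
h: a_k = 1, -1/2, 187/8, 495/16, 16063/128, 61457/256, 787303/1024, 3396159/2048, 161142887/32768, …
ICs: h(0) = 1, h′(0) = -1/2.

f: a_k = -3, -9/2, 27/8, -81/16, 1215/128, -5103/256, 45927/1024, -216513/2048, 8444007/32768, …
g: a_k = 4, 4, 20, 36, 116, 260, 724, 1764, 4660, …
Weyl lclm of L_f,L_g ⇒ L₀ (ord ≤ 2).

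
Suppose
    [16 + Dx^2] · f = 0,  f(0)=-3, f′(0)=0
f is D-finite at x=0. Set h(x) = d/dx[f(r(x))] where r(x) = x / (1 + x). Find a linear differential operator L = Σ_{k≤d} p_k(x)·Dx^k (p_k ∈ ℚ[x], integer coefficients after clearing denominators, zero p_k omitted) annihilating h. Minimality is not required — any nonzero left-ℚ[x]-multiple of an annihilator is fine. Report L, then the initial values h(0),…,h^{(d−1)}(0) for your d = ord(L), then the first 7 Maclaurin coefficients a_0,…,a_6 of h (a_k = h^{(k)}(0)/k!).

L = (22 + 12·x + 6·x^2) + (6 + 18·x + 18·x^2 + 6·x^3)·Dx + (1 + 4·x + 6·x^2 + 4·x^3 + x^4)·Dx^2  (order 2).
h: a_k = 0, 48, -144, 160, 160, -5488/5, 13776/5, …
ICs: h(0) = 0, h′(0) = 48.

f: a_k = -3, 0, 24, 0, -32, 0, 256/15, …
L₀ from L_f via x↦r, Dx↦r'^{-1}Dx.
h=h₀': d/dx-closure on L₀ ⇒ L.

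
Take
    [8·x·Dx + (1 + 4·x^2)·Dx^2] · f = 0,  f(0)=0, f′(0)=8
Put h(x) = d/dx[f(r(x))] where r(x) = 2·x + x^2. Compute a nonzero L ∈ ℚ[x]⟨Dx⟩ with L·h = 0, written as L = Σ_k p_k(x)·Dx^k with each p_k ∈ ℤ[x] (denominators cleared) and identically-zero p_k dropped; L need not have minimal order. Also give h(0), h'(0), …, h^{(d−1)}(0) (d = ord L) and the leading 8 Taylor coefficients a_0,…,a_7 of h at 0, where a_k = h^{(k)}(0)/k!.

L = (-1 + 32·x + 64·x^2 + 48·x^3 + 12·x^4) + (1 + x + 16·x^2 + 32·x^3 + 20·x^4 + 4·x^5)·Dx  (order 1).
h: a_k = 16, 16, -256, -512, 3776, 12224, -51200, -253952, …
ICs: h(0) = 16.

f: a_k = 0, 8, 0, -32/3, 0, 128/5, 0, -512/7, …
f∘r: x↦r, Dx↦Dx/r' in L_f ⇒ L₀.
Derive L from L₀ (diff closure).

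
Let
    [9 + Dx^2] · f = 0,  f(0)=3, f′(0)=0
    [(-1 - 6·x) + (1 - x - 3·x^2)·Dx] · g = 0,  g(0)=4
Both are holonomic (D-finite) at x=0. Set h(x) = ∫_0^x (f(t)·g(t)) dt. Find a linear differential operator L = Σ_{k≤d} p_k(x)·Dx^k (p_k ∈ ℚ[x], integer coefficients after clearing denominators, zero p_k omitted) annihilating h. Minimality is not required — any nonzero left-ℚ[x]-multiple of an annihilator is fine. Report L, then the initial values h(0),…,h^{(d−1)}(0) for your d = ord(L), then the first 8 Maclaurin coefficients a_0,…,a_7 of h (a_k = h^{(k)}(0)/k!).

L = (-3 + 9·x + 27·x^2)·Dx + (2 + 12·x)·Dx^2 + (-1 + x + 3·x^2)·Dx^3  (order 3).
h: a_k = 0, 12, 6, -2, 15/2, 21/2, 95/4, 5757/140, …
ICs: h(0) = 0, h′(0) = 12, h′′(0) = 12.

f: a_k = 3, 0, -27/2, 0, 81/8, 0, -243/80, 0, …
g: a_k = 4, 4, 16, 28, 76, 160, 388, 868, …
f·g: L₀ = L_f ⊗_s L_g, ord ≤ 2·1.
Integrate: L := L₀·Dx.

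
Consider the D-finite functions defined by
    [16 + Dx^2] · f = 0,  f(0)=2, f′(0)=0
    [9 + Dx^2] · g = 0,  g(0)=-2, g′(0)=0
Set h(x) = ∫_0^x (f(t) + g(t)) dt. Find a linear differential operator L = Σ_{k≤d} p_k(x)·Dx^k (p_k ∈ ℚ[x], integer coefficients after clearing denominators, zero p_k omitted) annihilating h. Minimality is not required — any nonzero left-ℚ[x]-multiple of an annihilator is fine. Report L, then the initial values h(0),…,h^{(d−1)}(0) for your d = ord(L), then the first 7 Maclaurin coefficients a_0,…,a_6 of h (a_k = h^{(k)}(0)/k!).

L = 144·Dx + 25·Dx^3 + Dx^5  (order 5).
h: a_k = 0, 0, 0, -7/3, 0, 35/12, 0, …
ICs: h(0) = 0, h′(0) = 0, h′′(0) = 0, h′′′(0) = -14, h′′′′(0) = 0.

f: a_k = 2, 0, -16, 0, 64/3, 0, -512/45, …
g: a_k = -2, 0, 9, 0, -27/4, 0, 81/40, …
Sum ⇒ L₀ = lclm(L_f,L_g) in ℚ(x)⟨Dx⟩.
h=∫₀ˣh₀: take L = L₀·Dx.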